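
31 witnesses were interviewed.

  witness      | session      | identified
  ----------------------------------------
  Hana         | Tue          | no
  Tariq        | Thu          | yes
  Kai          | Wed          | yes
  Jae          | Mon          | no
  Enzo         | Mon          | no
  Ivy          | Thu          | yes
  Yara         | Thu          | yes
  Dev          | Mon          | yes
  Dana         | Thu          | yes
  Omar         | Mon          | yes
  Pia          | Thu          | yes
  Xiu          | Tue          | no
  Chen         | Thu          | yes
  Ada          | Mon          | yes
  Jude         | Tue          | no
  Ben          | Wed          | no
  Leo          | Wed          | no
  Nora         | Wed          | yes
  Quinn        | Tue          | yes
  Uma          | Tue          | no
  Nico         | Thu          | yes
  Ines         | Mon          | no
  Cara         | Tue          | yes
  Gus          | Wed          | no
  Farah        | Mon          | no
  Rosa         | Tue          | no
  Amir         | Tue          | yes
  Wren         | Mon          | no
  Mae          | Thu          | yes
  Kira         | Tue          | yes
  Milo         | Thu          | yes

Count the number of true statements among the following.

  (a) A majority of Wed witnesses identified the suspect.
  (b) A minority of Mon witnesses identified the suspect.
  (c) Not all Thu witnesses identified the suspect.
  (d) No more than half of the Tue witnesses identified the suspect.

2

(a) Wed: |A| = 5, |A ∩ B| = 2; needs |A ∩ B| > |A ∖ B| — false.
(b) Mon: |A| = 8, |A ∩ B| = 3; needs |A ∩ B| < |A ∖ B| — true.
(c) Thu: |A| = 9, |A ∩ B| = 9; needs A ⊄ B (|A ∖ B| ≥ 1) — false.
(d) Tue: |A| = 9, |A ∩ B| = 4; needs |A ∩ B| ≤ |A ∖ B| — true.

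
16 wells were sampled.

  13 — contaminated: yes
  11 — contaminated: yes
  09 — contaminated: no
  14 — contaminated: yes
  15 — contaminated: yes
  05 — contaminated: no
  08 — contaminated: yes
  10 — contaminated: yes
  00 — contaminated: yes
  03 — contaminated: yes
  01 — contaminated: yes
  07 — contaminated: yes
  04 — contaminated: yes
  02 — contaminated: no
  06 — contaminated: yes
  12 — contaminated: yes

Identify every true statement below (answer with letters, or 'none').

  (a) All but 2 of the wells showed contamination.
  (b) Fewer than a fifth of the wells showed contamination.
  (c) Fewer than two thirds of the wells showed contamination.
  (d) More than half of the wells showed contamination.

|A| = 16, |A ∩ B| = 13, |A ∖ B| = 3.
(a) |A ∖ B| = 2: fails.
(b) |A ∩ B| / |A| < 1/5: fails.
(c) |A ∩ B| / |A| < 2/3: fails.
(d) |A ∩ B| > |A ∖ B|: holds.

(d)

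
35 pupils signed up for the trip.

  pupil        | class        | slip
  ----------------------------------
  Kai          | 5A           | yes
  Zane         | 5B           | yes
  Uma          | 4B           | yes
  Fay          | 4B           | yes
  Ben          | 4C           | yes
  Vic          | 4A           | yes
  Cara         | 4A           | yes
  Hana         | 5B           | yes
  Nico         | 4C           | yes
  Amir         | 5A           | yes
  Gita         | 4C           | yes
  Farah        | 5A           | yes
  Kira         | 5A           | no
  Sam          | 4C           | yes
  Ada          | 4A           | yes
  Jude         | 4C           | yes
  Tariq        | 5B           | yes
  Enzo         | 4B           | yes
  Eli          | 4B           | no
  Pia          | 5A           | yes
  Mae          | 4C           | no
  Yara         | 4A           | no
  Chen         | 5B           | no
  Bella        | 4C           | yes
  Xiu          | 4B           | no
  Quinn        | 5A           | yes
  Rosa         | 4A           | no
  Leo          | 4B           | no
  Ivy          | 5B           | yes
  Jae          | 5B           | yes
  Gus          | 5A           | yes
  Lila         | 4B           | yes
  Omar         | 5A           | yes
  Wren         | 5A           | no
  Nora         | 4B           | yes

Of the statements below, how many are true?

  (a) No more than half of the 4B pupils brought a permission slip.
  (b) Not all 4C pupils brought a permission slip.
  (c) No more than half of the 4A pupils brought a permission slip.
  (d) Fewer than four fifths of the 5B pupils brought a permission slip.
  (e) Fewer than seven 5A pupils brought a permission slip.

1

(a) 4B: |A| = 8, |A ∩ B| = 5; needs |A ∩ B| ≤ |A ∖ B| — false.
(b) 4C: |A| = 7, |A ∩ B| = 6; needs A ⊄ B (|A ∖ B| ≥ 1) — true.
(c) 4A: |A| = 5, |A ∩ B| = 3; needs |A ∩ B| ≤ |A ∖ B| — false.
(d) 5B: |A| = 6, |A ∩ B| = 5; needs |A ∩ B| / |A| < 4/5 — false.
(e) 5A: |A| = 9, |A ∩ B| = 7; needs |A ∩ B| < 7 — false.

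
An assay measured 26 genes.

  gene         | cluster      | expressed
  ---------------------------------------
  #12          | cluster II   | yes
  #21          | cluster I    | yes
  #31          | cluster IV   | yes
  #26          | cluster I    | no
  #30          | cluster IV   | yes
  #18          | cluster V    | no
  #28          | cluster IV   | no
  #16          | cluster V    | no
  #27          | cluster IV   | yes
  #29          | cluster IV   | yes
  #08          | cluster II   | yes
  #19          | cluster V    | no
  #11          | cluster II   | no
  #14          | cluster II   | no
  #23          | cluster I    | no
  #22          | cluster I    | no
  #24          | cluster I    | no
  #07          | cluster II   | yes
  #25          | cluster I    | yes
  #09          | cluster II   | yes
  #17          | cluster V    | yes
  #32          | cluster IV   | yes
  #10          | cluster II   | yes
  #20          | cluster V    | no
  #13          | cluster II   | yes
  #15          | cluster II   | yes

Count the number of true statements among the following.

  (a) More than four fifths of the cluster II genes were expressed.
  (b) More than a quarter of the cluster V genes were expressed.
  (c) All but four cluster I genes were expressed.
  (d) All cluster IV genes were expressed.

1

(a) cluster II: |A| = 9, |A ∩ B| = 7; needs |A ∩ B| / |A| > 4/5 — false.
(b) cluster V: |A| = 5, |A ∩ B| = 1; needs |A ∩ B| / |A| > 1/4 — false.
(c) cluster I: |A| = 6, |A ∩ B| = 2; needs |A ∖ B| = 4 — true.
(d) cluster IV: |A| = 6, |A ∩ B| = 5; needs A ⊆ B, i.e. every element of A is in B (|A ∖ B| = 0) — false.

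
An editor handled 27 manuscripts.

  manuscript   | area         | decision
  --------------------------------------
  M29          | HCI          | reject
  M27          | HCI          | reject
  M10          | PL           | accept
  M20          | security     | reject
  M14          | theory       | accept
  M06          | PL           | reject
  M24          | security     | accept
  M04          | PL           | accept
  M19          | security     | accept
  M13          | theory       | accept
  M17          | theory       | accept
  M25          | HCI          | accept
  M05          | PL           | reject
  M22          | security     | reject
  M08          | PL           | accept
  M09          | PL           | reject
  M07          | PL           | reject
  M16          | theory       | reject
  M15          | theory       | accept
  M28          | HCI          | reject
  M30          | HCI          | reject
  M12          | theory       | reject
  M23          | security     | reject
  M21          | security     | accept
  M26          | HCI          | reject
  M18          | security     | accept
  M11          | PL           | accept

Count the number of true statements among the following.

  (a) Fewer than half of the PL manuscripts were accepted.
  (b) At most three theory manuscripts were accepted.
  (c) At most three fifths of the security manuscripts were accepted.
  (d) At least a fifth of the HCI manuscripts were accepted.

1

(a) PL: |A| = 8, |A ∩ B| = 4; needs |A ∩ B| < |A ∖ B| — false.
(b) theory: |A| = 6, |A ∩ B| = 4; needs |A ∩ B| ≤ 3 — false.
(c) security: |A| = 7, |A ∩ B| = 4; needs |A ∩ B| / |A| ≤ 3/5 — true.
(d) HCI: |A| = 6, |A ∩ B| = 1; needs |A ∩ B| / |A| ≥ 1/5 — false.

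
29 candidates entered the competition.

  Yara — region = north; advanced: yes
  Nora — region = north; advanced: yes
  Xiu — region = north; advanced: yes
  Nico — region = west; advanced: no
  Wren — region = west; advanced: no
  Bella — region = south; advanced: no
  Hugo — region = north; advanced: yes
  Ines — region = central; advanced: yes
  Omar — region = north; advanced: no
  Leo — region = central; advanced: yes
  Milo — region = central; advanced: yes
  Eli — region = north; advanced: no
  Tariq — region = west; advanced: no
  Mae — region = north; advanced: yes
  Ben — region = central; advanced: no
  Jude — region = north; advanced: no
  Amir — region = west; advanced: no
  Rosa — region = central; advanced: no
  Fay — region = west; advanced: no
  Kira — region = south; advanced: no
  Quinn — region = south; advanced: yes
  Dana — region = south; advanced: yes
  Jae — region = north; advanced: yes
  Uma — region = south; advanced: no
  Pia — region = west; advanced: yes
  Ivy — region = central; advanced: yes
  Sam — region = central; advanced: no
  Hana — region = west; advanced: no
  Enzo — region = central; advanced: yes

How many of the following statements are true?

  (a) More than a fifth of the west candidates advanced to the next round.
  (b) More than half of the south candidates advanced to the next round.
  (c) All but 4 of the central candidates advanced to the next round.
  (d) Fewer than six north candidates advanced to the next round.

0

(a) west: |A| = 7, |A ∩ B| = 1; needs |A ∩ B| / |A| > 1/5 — false.
(b) south: |A| = 5, |A ∩ B| = 2; needs |A ∩ B| > |A ∖ B| — false.
(c) central: |A| = 8, |A ∩ B| = 5; needs |A ∖ B| = 4 — false.
(d) north: |A| = 9, |A ∩ B| = 6; needs |A ∩ B| < 6 — false.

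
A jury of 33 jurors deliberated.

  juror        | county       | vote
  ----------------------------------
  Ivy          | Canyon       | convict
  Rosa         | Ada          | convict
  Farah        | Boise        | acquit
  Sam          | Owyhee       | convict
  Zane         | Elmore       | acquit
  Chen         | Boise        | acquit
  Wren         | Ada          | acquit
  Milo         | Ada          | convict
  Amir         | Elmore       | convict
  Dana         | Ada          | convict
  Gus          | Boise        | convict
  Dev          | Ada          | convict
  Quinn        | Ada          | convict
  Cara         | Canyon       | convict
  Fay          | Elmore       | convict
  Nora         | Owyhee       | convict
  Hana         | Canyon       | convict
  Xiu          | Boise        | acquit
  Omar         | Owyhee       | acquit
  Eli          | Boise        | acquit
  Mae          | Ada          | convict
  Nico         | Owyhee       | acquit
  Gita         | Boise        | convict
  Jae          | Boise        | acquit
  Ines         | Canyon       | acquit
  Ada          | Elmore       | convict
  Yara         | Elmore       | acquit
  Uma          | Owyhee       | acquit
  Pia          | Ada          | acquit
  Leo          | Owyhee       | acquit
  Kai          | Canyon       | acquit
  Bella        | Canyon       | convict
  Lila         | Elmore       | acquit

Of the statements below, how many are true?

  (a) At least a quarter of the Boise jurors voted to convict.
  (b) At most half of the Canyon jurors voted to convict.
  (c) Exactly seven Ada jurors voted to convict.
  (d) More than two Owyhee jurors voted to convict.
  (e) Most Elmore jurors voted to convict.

(a) Boise: |A| = 7, |A ∩ B| = 2; needs |A ∩ B| / |A| ≥ 1/4 — true.
(b) Canyon: |A| = 6, |A ∩ B| = 4; needs |A ∩ B| ≤ |A ∖ B| — false.
(c) Ada: |A| = 8, |A ∩ B| = 6; needs |A ∩ B| = 7 — false.
(d) Owyhee: |A| = 6, |A ∩ B| = 2; needs |A ∩ B| > 2 — false.
(e) Elmore: |A| = 6, |A ∩ B| = 3; needs |A ∩ B| > |A ∖ B| — false.

1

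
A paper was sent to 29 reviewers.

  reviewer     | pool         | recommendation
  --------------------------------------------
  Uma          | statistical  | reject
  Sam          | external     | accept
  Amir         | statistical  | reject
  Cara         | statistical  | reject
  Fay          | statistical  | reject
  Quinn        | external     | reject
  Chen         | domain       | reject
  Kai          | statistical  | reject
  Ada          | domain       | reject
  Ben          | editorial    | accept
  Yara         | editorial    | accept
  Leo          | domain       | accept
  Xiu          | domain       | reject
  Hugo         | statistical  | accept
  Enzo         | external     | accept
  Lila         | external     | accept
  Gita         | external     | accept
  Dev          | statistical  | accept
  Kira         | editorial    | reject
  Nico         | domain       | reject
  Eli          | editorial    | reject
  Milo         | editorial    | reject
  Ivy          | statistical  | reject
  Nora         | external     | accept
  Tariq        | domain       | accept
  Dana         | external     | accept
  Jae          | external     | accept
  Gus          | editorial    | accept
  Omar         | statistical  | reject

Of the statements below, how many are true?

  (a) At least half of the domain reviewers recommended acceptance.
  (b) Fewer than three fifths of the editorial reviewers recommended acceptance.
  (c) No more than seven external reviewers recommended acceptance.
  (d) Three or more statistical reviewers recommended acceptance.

(a) domain: |A| = 6, |A ∩ B| = 2; needs |A ∩ B| ≥ |A ∖ B| — false.
(b) editorial: |A| = 6, |A ∩ B| = 3; needs |A ∩ B| / |A| < 3/5 — true.
(c) external: |A| = 8, |A ∩ B| = 7; needs |A ∩ B| ≤ 7 — true.
(d) statistical: |A| = 9, |A ∩ B| = 2; needs |A ∩ B| ≥ 3 — false.

2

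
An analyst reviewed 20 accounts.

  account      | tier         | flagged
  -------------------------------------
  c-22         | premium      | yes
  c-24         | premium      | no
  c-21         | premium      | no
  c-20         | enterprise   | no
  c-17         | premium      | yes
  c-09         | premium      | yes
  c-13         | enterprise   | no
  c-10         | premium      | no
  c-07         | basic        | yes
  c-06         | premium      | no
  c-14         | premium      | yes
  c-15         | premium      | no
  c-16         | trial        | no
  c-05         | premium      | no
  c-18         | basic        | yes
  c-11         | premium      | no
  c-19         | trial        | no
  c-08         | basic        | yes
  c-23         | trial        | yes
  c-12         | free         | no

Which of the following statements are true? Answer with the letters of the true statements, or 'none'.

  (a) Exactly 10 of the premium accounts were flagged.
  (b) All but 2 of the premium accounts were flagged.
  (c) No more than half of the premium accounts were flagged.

|A| = 11, |A ∩ B| = 4, |A ∖ B| = 7.
(a) |A ∩ B| = 10: fails.
(b) |A ∖ B| = 2: fails.
(c) |A ∩ B| ≤ |A ∖ B|: holds.

(c)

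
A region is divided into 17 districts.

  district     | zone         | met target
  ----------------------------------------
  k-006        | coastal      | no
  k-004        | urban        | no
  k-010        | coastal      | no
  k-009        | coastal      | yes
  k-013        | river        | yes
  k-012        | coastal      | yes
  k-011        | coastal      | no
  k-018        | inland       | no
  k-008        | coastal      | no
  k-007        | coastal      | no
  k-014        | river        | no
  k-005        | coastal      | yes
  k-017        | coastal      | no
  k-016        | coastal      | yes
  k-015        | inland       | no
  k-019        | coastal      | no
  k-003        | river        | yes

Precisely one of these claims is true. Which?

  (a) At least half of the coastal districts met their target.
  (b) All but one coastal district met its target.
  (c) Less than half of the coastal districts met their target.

(c)

|A| = 11, |A ∩ B| = 4, |A ∖ B| = 7.
(a) requires |A ∩ B| ≥ |A ∖ B|: false.
(b) requires |A ∖ B| = 1: false.
(c) requires |A ∩ B| < |A ∖ B|: true.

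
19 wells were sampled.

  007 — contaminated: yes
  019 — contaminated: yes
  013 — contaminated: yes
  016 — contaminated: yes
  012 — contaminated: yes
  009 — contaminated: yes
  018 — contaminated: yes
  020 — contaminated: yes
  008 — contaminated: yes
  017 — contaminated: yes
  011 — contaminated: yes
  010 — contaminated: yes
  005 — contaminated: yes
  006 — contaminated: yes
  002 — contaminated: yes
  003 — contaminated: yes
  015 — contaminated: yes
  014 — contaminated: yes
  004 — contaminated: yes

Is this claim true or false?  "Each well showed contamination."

'Each well showed contamination' holds iff A ⊆ B, i.e. every element of A is in B (|A ∖ B| = 0).
|A| = 19, |A ∩ B| = 19, |A ∖ B| = 0.
So the statement is true.

True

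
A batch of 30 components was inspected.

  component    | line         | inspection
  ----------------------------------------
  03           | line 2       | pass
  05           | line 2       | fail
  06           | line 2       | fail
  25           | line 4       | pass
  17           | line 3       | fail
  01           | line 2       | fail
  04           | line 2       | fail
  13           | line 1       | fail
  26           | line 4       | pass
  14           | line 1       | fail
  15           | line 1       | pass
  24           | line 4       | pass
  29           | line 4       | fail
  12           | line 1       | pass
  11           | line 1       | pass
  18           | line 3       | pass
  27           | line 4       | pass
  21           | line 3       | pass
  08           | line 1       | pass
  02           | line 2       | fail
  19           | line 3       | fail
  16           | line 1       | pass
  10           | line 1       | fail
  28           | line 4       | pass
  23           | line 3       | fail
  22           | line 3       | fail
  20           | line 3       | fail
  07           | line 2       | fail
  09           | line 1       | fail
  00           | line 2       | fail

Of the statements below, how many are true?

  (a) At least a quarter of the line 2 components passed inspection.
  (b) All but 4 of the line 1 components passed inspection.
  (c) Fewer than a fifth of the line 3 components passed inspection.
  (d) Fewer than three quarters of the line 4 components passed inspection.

(a) line 2: |A| = 8, |A ∩ B| = 1; needs |A ∩ B| / |A| ≥ 1/4 — false.
(b) line 1: |A| = 9, |A ∩ B| = 5; needs |A ∖ B| = 4 — true.
(c) line 3: |A| = 7, |A ∩ B| = 2; needs |A ∩ B| / |A| < 1/5 — false.
(d) line 4: |A| = 6, |A ∩ B| = 5; needs |A ∩ B| / |A| < 3/4 — false.

1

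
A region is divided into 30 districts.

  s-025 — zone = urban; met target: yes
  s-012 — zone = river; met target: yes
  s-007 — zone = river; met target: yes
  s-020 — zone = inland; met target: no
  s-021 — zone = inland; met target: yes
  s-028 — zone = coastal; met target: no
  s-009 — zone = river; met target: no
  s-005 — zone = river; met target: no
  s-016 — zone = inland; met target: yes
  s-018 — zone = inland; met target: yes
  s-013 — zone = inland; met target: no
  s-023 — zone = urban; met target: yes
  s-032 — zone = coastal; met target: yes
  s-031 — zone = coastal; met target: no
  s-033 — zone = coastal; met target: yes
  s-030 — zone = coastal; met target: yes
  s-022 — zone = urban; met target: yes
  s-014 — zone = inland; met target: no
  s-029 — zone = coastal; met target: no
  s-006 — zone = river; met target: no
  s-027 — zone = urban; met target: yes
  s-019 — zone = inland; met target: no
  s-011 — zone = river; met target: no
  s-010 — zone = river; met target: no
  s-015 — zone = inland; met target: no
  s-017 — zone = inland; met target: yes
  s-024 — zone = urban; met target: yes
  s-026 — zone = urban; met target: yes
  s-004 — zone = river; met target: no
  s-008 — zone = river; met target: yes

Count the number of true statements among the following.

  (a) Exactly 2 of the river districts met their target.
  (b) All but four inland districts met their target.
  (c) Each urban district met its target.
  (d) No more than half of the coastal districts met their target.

2

(a) river: |A| = 9, |A ∩ B| = 3; needs |A ∩ B| = 2 — false.
(b) inland: |A| = 9, |A ∩ B| = 4; needs |A ∖ B| = 4 — false.
(c) urban: |A| = 6, |A ∩ B| = 6; needs A ⊆ B, i.e. every element of A is in B (|A ∖ B| = 0) — true.
(d) coastal: |A| = 6, |A ∩ B| = 3; needs |A ∩ B| ≤ |A ∖ B| — true.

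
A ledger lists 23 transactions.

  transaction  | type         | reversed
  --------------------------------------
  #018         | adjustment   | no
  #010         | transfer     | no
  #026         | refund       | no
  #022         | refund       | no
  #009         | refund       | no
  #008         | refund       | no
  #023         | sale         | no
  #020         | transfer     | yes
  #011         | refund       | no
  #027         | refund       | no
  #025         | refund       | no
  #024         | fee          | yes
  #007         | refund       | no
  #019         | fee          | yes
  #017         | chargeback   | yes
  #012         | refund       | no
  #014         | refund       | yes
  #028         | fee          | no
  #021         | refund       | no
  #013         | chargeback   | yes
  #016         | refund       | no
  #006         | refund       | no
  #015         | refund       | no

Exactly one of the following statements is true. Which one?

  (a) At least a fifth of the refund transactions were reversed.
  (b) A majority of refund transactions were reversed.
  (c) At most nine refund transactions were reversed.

|A| = 14, |A ∩ B| = 1, |A ∖ B| = 13.
(a) requires |A ∩ B| / |A| ≥ 1/5: false.
(b) requires |A ∩ B| > |A ∖ B|: false.
(c) requires |A ∩ B| ≤ 9: true.

(c)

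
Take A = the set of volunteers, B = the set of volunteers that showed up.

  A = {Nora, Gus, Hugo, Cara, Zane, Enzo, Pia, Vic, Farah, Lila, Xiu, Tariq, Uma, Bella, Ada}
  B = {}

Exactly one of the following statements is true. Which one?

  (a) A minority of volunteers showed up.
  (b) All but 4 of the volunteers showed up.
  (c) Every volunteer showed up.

(a)

|A| = 15, |A ∩ B| = 0, |A ∖ B| = 15.
(a) requires |A ∩ B| < |A ∖ B|: true.
(b) requires |A ∖ B| = 4: false.
(c) requires A ⊆ B, i.e. every element of A is in B (|A ∖ B| = 0): false.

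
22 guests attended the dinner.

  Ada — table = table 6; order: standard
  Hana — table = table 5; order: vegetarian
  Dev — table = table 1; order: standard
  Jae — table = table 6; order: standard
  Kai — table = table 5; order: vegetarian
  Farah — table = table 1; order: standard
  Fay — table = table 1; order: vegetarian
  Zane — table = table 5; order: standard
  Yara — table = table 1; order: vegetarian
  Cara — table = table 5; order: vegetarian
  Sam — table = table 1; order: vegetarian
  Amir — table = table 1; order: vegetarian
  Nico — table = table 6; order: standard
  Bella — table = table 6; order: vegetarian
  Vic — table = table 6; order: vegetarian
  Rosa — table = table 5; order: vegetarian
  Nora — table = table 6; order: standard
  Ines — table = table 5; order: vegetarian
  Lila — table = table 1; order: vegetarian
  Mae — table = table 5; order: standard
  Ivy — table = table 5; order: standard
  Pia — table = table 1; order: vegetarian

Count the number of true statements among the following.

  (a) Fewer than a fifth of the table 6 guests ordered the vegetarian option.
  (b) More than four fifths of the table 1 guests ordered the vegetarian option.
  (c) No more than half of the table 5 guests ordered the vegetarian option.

0

(a) table 6: |A| = 6, |A ∩ B| = 2; needs |A ∩ B| / |A| < 1/5 — false.
(b) table 1: |A| = 8, |A ∩ B| = 6; needs |A ∩ B| / |A| > 4/5 — false.
(c) table 5: |A| = 8, |A ∩ B| = 5; needs |A ∩ B| ≤ |A ∖ B| — false.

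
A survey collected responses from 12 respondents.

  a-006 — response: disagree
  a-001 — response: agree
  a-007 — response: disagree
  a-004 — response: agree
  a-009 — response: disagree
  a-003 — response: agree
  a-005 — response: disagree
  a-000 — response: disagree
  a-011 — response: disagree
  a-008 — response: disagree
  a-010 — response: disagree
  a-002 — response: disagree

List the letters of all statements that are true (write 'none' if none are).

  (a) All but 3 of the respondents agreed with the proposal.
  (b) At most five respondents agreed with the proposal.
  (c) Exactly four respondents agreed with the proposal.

|A| = 12, |A ∩ B| = 3, |A ∖ B| = 9.
(a) |A ∖ B| = 3: fails.
(b) |A ∩ B| ≤ 5: holds.
(c) |A ∩ B| = 4: fails.

(b)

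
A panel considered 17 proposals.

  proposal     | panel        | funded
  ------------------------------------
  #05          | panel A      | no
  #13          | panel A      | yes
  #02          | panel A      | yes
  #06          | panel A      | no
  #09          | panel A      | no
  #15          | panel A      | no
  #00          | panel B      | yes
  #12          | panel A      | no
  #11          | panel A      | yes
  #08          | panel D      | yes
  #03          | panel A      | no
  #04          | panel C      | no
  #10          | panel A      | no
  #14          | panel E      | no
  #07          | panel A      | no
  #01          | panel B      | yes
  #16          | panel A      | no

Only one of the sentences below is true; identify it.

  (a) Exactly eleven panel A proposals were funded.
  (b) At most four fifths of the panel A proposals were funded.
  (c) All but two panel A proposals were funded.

|A| = 12, |A ∩ B| = 3, |A ∖ B| = 9.
(a) requires |A ∩ B| = 11: false.
(b) requires |A ∩ B| / |A| ≤ 4/5: true.
(c) requires |A ∖ B| = 2: false.

(b)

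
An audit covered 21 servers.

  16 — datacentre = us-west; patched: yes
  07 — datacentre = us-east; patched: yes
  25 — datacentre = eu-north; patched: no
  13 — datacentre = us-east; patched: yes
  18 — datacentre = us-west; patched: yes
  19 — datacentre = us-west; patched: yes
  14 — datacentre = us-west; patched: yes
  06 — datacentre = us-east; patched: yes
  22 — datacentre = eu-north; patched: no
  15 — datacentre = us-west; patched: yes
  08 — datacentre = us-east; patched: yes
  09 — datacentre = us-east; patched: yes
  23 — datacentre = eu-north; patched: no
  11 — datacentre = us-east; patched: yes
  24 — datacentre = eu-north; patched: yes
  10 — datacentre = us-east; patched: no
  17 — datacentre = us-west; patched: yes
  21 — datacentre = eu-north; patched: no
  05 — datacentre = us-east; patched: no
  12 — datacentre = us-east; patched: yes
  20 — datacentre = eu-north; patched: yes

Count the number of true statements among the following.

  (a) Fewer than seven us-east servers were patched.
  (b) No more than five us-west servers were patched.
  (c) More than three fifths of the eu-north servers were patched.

(a) us-east: |A| = 9, |A ∩ B| = 7; needs |A ∩ B| < 7 — false.
(b) us-west: |A| = 6, |A ∩ B| = 6; needs |A ∩ B| ≤ 5 — false.
(c) eu-north: |A| = 6, |A ∩ B| = 2; needs |A ∩ B| / |A| > 3/5 — false.

0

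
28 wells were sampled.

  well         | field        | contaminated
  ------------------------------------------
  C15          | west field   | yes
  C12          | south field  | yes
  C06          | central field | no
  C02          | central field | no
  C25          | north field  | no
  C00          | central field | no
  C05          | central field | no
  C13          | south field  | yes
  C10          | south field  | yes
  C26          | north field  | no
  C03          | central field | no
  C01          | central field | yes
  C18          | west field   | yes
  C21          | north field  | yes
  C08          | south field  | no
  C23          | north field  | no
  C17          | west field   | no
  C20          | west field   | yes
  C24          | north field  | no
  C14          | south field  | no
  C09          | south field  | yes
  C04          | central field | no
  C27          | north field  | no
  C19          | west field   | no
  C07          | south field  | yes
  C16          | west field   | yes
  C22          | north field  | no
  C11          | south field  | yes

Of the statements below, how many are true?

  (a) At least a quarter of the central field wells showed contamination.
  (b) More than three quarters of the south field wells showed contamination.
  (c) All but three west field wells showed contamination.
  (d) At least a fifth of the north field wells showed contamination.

0

(a) central field: |A| = 7, |A ∩ B| = 1; needs |A ∩ B| / |A| ≥ 1/4 — false.
(b) south field: |A| = 8, |A ∩ B| = 6; needs |A ∩ B| / |A| > 3/4 — false.
(c) west field: |A| = 6, |A ∩ B| = 4; needs |A ∖ B| = 3 — false.
(d) north field: |A| = 7, |A ∩ B| = 1; needs |A ∩ B| / |A| ≥ 1/5 — false.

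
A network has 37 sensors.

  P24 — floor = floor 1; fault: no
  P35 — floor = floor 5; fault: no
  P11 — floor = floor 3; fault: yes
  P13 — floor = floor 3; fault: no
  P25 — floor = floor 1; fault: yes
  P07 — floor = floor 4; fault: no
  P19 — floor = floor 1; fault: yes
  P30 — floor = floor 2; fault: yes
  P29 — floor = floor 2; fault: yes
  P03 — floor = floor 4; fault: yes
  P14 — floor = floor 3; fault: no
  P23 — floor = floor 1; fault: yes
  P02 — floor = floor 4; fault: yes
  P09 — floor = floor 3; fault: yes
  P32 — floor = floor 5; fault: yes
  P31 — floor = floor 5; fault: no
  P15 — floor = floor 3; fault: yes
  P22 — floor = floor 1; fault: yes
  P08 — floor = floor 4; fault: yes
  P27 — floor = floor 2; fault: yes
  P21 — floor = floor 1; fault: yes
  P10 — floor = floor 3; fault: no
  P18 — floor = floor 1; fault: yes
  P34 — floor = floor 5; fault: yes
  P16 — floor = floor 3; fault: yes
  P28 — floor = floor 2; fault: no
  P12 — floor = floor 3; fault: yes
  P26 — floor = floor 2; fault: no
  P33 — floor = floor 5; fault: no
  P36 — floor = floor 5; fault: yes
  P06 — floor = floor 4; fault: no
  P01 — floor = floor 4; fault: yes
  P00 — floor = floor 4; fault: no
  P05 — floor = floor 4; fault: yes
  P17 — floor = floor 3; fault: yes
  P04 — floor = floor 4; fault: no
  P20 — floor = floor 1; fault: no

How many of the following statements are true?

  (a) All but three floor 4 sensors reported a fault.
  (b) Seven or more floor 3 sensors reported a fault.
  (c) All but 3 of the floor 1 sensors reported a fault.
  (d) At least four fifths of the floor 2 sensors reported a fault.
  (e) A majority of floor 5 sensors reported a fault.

0

(a) floor 4: |A| = 9, |A ∩ B| = 5; needs |A ∖ B| = 3 — false.
(b) floor 3: |A| = 9, |A ∩ B| = 6; needs |A ∩ B| ≥ 7 — false.
(c) floor 1: |A| = 8, |A ∩ B| = 6; needs |A ∖ B| = 3 — false.
(d) floor 2: |A| = 5, |A ∩ B| = 3; needs |A ∩ B| / |A| ≥ 4/5 — false.
(e) floor 5: |A| = 6, |A ∩ B| = 3; needs |A ∩ B| > |A ∖ B| — false.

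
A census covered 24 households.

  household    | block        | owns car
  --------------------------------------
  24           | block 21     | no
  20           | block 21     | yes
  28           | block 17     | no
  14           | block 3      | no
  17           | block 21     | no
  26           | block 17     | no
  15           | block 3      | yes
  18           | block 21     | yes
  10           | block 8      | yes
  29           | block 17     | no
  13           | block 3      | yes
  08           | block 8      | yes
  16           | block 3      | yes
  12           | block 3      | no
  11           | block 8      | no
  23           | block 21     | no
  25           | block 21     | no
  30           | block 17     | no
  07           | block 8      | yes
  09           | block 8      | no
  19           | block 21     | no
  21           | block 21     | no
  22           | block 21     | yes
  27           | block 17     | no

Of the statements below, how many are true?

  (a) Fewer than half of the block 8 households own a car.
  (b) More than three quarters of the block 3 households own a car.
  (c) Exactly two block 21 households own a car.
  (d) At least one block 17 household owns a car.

(a) block 8: |A| = 5, |A ∩ B| = 3; needs |A ∩ B| < |A ∖ B| — false.
(b) block 3: |A| = 5, |A ∩ B| = 3; needs |A ∩ B| / |A| > 3/4 — false.
(c) block 21: |A| = 9, |A ∩ B| = 3; needs |A ∩ B| = 2 — false.
(d) block 17: |A| = 5, |A ∩ B| = 0; needs A ∩ B ≠ ∅ (|A ∩ B| ≥ 1) — false.

0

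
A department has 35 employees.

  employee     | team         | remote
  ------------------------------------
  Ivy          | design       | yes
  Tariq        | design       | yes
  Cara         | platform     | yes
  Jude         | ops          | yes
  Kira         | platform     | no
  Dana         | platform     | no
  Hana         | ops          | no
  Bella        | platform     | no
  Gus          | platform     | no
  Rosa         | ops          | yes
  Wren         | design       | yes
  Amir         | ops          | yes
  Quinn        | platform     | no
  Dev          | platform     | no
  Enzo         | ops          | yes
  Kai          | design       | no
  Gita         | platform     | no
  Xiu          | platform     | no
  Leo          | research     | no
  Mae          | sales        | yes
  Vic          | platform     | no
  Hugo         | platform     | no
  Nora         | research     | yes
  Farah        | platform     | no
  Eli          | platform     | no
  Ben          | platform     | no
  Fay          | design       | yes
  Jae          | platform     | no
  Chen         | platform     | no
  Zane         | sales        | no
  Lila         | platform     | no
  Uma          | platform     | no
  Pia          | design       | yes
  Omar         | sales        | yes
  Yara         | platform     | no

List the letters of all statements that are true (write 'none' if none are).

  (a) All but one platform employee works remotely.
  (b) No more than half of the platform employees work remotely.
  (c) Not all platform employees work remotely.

|A| = 19, |A ∩ B| = 1, |A ∖ B| = 18.
(a) |A ∖ B| = 1: fails.
(b) |A ∩ B| ≤ |A ∖ B|: holds.
(c) A ⊄ B (|A ∖ B| ≥ 1): holds.

(b), (c)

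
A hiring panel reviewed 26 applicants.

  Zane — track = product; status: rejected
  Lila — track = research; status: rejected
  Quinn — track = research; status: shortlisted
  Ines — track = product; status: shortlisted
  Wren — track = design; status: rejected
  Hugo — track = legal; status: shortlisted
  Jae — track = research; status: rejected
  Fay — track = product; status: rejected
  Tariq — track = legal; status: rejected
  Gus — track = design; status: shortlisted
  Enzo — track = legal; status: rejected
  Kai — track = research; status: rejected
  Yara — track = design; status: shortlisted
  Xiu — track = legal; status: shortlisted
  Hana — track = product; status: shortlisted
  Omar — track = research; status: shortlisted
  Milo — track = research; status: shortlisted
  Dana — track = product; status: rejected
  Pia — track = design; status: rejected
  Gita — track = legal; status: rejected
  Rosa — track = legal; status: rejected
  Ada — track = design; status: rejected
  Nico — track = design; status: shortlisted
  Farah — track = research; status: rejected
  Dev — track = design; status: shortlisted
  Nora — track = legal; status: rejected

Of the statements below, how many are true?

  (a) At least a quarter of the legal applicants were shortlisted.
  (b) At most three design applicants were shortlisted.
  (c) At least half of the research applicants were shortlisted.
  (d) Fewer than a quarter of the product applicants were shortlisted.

(a) legal: |A| = 7, |A ∩ B| = 2; needs |A ∩ B| / |A| ≥ 1/4 — true.
(b) design: |A| = 7, |A ∩ B| = 4; needs |A ∩ B| ≤ 3 — false.
(c) research: |A| = 7, |A ∩ B| = 3; needs |A ∩ B| ≥ |A ∖ B| — false.
(d) product: |A| = 5, |A ∩ B| = 2; needs |A ∩ B| / |A| < 1/4 — false.

1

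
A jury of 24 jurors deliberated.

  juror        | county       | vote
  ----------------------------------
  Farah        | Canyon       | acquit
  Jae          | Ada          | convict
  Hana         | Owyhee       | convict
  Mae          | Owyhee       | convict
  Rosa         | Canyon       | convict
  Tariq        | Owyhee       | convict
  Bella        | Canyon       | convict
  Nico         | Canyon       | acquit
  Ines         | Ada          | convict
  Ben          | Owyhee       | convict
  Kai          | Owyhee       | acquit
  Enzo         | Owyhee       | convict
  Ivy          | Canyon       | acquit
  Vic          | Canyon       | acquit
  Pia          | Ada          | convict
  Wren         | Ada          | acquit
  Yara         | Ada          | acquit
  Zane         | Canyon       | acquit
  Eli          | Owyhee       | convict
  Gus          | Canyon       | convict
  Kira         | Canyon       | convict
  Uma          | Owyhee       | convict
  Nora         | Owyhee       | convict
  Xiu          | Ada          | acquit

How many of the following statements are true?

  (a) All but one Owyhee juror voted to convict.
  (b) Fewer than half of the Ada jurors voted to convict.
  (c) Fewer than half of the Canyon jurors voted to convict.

(a) Owyhee: |A| = 9, |A ∩ B| = 8; needs |A ∖ B| = 1 — true.
(b) Ada: |A| = 6, |A ∩ B| = 3; needs |A ∩ B| < |A ∖ B| — false.
(c) Canyon: |A| = 9, |A ∩ B| = 4; needs |A ∩ B| < |A ∖ B| — true.

2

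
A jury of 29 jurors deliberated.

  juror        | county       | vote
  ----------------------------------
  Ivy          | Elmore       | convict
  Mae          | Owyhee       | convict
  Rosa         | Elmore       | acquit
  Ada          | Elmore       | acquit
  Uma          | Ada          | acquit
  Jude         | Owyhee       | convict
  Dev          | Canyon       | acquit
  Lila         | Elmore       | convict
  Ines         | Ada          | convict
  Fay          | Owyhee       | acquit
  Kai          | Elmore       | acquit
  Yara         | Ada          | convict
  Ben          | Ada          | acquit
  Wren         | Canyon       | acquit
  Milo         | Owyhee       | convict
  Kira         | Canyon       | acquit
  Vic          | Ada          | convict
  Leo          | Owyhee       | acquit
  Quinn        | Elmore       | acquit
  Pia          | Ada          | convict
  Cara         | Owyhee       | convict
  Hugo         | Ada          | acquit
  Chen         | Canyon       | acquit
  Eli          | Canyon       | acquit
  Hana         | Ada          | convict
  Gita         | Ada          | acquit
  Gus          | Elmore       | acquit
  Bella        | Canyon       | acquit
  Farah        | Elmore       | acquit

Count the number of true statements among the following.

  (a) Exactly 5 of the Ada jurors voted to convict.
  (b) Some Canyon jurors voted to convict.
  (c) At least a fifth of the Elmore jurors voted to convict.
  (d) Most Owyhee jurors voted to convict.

(a) Ada: |A| = 9, |A ∩ B| = 5; needs |A ∩ B| = 5 — true.
(b) Canyon: |A| = 6, |A ∩ B| = 0; needs A ∩ B ≠ ∅ (|A ∩ B| ≥ 1) — false.
(c) Elmore: |A| = 8, |A ∩ B| = 2; needs |A ∩ B| / |A| ≥ 1/5 — true.
(d) Owyhee: |A| = 6, |A ∩ B| = 4; needs |A ∩ B| > |A ∖ B| — true.

3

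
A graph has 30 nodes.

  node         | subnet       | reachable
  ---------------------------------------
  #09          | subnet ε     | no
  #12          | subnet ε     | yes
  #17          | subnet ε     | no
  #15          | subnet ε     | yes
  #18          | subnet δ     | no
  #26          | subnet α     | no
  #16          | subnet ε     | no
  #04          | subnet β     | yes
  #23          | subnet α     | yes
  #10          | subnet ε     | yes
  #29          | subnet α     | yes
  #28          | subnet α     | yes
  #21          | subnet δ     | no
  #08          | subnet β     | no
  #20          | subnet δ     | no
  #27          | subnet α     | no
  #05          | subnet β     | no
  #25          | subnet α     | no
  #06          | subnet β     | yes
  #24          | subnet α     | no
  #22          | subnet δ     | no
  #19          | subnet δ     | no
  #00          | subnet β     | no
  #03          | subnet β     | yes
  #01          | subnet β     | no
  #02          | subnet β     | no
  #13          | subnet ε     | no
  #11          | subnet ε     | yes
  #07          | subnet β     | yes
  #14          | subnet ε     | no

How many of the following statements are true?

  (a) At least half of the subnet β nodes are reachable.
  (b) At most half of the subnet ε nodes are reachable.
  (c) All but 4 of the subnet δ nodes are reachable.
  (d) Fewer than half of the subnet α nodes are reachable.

(a) subnet β: |A| = 9, |A ∩ B| = 4; needs |A ∩ B| ≥ |A ∖ B| — false.
(b) subnet ε: |A| = 9, |A ∩ B| = 4; needs |A ∩ B| ≤ |A ∖ B| — true.
(c) subnet δ: |A| = 5, |A ∩ B| = 0; needs |A ∖ B| = 4 — false.
(d) subnet α: |A| = 7, |A ∩ B| = 3; needs |A ∩ B| < |A ∖ B| — true.

2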